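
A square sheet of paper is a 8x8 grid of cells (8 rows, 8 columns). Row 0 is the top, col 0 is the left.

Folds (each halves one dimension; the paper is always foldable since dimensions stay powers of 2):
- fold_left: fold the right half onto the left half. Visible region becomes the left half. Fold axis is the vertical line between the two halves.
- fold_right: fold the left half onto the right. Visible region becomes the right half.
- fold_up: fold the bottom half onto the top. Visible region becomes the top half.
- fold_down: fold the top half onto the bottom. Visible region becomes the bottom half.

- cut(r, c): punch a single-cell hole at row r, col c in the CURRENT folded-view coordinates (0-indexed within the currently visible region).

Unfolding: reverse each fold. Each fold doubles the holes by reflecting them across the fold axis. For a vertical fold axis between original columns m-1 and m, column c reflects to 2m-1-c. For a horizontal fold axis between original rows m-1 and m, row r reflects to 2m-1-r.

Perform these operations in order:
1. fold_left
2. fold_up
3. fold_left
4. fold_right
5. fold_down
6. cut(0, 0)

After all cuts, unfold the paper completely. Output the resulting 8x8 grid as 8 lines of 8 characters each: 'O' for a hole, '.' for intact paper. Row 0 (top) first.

Answer: ........
OOOOOOOO
OOOOOOOO
........
........
OOOOOOOO
OOOOOOOO
........

Derivation:
Op 1 fold_left: fold axis v@4; visible region now rows[0,8) x cols[0,4) = 8x4
Op 2 fold_up: fold axis h@4; visible region now rows[0,4) x cols[0,4) = 4x4
Op 3 fold_left: fold axis v@2; visible region now rows[0,4) x cols[0,2) = 4x2
Op 4 fold_right: fold axis v@1; visible region now rows[0,4) x cols[1,2) = 4x1
Op 5 fold_down: fold axis h@2; visible region now rows[2,4) x cols[1,2) = 2x1
Op 6 cut(0, 0): punch at orig (2,1); cuts so far [(2, 1)]; region rows[2,4) x cols[1,2) = 2x1
Unfold 1 (reflect across h@2): 2 holes -> [(1, 1), (2, 1)]
Unfold 2 (reflect across v@1): 4 holes -> [(1, 0), (1, 1), (2, 0), (2, 1)]
Unfold 3 (reflect across v@2): 8 holes -> [(1, 0), (1, 1), (1, 2), (1, 3), (2, 0), (2, 1), (2, 2), (2, 3)]
Unfold 4 (reflect across h@4): 16 holes -> [(1, 0), (1, 1), (1, 2), (1, 3), (2, 0), (2, 1), (2, 2), (2, 3), (5, 0), (5, 1), (5, 2), (5, 3), (6, 0), (6, 1), (6, 2), (6, 3)]
Unfold 5 (reflect across v@4): 32 holes -> [(1, 0), (1, 1), (1, 2), (1, 3), (1, 4), (1, 5), (1, 6), (1, 7), (2, 0), (2, 1), (2, 2), (2, 3), (2, 4), (2, 5), (2, 6), (2, 7), (5, 0), (5, 1), (5, 2), (5, 3), (5, 4), (5, 5), (5, 6), (5, 7), (6, 0), (6, 1), (6, 2), (6, 3), (6, 4), (6, 5), (6, 6), (6, 7)]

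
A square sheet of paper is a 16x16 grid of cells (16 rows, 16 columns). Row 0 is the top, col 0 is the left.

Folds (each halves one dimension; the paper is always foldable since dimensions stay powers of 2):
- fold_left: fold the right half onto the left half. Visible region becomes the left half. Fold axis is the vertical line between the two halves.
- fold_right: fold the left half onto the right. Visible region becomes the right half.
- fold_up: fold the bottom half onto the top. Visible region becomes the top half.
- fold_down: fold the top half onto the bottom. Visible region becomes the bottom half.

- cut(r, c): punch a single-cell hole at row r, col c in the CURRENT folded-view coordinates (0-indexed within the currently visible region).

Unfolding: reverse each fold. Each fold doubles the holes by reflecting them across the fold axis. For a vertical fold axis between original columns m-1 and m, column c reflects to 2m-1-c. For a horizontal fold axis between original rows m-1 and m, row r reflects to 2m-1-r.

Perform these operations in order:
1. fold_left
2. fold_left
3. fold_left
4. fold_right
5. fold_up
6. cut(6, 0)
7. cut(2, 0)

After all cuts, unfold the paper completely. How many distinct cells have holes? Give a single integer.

Op 1 fold_left: fold axis v@8; visible region now rows[0,16) x cols[0,8) = 16x8
Op 2 fold_left: fold axis v@4; visible region now rows[0,16) x cols[0,4) = 16x4
Op 3 fold_left: fold axis v@2; visible region now rows[0,16) x cols[0,2) = 16x2
Op 4 fold_right: fold axis v@1; visible region now rows[0,16) x cols[1,2) = 16x1
Op 5 fold_up: fold axis h@8; visible region now rows[0,8) x cols[1,2) = 8x1
Op 6 cut(6, 0): punch at orig (6,1); cuts so far [(6, 1)]; region rows[0,8) x cols[1,2) = 8x1
Op 7 cut(2, 0): punch at orig (2,1); cuts so far [(2, 1), (6, 1)]; region rows[0,8) x cols[1,2) = 8x1
Unfold 1 (reflect across h@8): 4 holes -> [(2, 1), (6, 1), (9, 1), (13, 1)]
Unfold 2 (reflect across v@1): 8 holes -> [(2, 0), (2, 1), (6, 0), (6, 1), (9, 0), (9, 1), (13, 0), (13, 1)]
Unfold 3 (reflect across v@2): 16 holes -> [(2, 0), (2, 1), (2, 2), (2, 3), (6, 0), (6, 1), (6, 2), (6, 3), (9, 0), (9, 1), (9, 2), (9, 3), (13, 0), (13, 1), (13, 2), (13, 3)]
Unfold 4 (reflect across v@4): 32 holes -> [(2, 0), (2, 1), (2, 2), (2, 3), (2, 4), (2, 5), (2, 6), (2, 7), (6, 0), (6, 1), (6, 2), (6, 3), (6, 4), (6, 5), (6, 6), (6, 7), (9, 0), (9, 1), (9, 2), (9, 3), (9, 4), (9, 5), (9, 6), (9, 7), (13, 0), (13, 1), (13, 2), (13, 3), (13, 4), (13, 5), (13, 6), (13, 7)]
Unfold 5 (reflect across v@8): 64 holes -> [(2, 0), (2, 1), (2, 2), (2, 3), (2, 4), (2, 5), (2, 6), (2, 7), (2, 8), (2, 9), (2, 10), (2, 11), (2, 12), (2, 13), (2, 14), (2, 15), (6, 0), (6, 1), (6, 2), (6, 3), (6, 4), (6, 5), (6, 6), (6, 7), (6, 8), (6, 9), (6, 10), (6, 11), (6, 12), (6, 13), (6, 14), (6, 15), (9, 0), (9, 1), (9, 2), (9, 3), (9, 4), (9, 5), (9, 6), (9, 7), (9, 8), (9, 9), (9, 10), (9, 11), (9, 12), (9, 13), (9, 14), (9, 15), (13, 0), (13, 1), (13, 2), (13, 3), (13, 4), (13, 5), (13, 6), (13, 7), (13, 8), (13, 9), (13, 10), (13, 11), (13, 12), (13, 13), (13, 14), (13, 15)]

Answer: 64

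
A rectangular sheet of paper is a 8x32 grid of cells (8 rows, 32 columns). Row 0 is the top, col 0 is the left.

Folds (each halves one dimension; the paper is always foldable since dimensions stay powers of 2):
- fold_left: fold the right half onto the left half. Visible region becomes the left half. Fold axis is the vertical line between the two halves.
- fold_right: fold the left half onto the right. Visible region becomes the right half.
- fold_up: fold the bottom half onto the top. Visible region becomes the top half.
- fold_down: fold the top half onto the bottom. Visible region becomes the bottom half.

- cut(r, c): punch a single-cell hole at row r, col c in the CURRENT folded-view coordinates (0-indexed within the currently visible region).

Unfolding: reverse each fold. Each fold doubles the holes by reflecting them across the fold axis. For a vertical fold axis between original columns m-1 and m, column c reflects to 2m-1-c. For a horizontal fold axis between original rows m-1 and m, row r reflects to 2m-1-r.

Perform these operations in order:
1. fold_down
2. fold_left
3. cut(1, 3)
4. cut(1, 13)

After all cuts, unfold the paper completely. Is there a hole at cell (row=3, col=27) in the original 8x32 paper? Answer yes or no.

Op 1 fold_down: fold axis h@4; visible region now rows[4,8) x cols[0,32) = 4x32
Op 2 fold_left: fold axis v@16; visible region now rows[4,8) x cols[0,16) = 4x16
Op 3 cut(1, 3): punch at orig (5,3); cuts so far [(5, 3)]; region rows[4,8) x cols[0,16) = 4x16
Op 4 cut(1, 13): punch at orig (5,13); cuts so far [(5, 3), (5, 13)]; region rows[4,8) x cols[0,16) = 4x16
Unfold 1 (reflect across v@16): 4 holes -> [(5, 3), (5, 13), (5, 18), (5, 28)]
Unfold 2 (reflect across h@4): 8 holes -> [(2, 3), (2, 13), (2, 18), (2, 28), (5, 3), (5, 13), (5, 18), (5, 28)]
Holes: [(2, 3), (2, 13), (2, 18), (2, 28), (5, 3), (5, 13), (5, 18), (5, 28)]

Answer: no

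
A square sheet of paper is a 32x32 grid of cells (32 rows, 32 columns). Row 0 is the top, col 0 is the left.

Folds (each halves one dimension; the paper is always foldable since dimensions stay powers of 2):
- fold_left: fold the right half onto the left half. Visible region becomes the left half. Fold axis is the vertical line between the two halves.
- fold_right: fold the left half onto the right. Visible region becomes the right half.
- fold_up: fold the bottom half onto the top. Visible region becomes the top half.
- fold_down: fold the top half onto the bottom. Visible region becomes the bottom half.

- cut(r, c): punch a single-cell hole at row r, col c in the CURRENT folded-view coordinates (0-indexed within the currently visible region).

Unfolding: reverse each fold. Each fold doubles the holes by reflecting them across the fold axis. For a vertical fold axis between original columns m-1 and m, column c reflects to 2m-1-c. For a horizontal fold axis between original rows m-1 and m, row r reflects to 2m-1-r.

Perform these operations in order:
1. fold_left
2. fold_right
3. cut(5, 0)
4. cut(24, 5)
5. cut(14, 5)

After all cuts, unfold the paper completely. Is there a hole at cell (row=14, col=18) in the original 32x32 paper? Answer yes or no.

Op 1 fold_left: fold axis v@16; visible region now rows[0,32) x cols[0,16) = 32x16
Op 2 fold_right: fold axis v@8; visible region now rows[0,32) x cols[8,16) = 32x8
Op 3 cut(5, 0): punch at orig (5,8); cuts so far [(5, 8)]; region rows[0,32) x cols[8,16) = 32x8
Op 4 cut(24, 5): punch at orig (24,13); cuts so far [(5, 8), (24, 13)]; region rows[0,32) x cols[8,16) = 32x8
Op 5 cut(14, 5): punch at orig (14,13); cuts so far [(5, 8), (14, 13), (24, 13)]; region rows[0,32) x cols[8,16) = 32x8
Unfold 1 (reflect across v@8): 6 holes -> [(5, 7), (5, 8), (14, 2), (14, 13), (24, 2), (24, 13)]
Unfold 2 (reflect across v@16): 12 holes -> [(5, 7), (5, 8), (5, 23), (5, 24), (14, 2), (14, 13), (14, 18), (14, 29), (24, 2), (24, 13), (24, 18), (24, 29)]
Holes: [(5, 7), (5, 8), (5, 23), (5, 24), (14, 2), (14, 13), (14, 18), (14, 29), (24, 2), (24, 13), (24, 18), (24, 29)]

Answer: yes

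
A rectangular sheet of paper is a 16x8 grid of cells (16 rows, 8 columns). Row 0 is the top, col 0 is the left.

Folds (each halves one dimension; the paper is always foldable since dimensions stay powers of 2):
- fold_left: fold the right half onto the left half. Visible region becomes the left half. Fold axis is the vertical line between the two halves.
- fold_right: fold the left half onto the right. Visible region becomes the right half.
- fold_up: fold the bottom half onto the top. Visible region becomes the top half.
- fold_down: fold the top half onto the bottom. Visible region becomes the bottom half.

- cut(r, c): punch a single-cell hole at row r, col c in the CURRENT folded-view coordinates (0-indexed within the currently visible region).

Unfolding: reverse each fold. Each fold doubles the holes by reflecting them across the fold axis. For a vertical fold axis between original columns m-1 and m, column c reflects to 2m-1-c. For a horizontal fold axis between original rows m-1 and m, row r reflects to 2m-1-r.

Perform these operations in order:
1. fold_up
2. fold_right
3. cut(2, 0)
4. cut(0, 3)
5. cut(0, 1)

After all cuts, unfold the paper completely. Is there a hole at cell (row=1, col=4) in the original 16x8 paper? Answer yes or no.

Op 1 fold_up: fold axis h@8; visible region now rows[0,8) x cols[0,8) = 8x8
Op 2 fold_right: fold axis v@4; visible region now rows[0,8) x cols[4,8) = 8x4
Op 3 cut(2, 0): punch at orig (2,4); cuts so far [(2, 4)]; region rows[0,8) x cols[4,8) = 8x4
Op 4 cut(0, 3): punch at orig (0,7); cuts so far [(0, 7), (2, 4)]; region rows[0,8) x cols[4,8) = 8x4
Op 5 cut(0, 1): punch at orig (0,5); cuts so far [(0, 5), (0, 7), (2, 4)]; region rows[0,8) x cols[4,8) = 8x4
Unfold 1 (reflect across v@4): 6 holes -> [(0, 0), (0, 2), (0, 5), (0, 7), (2, 3), (2, 4)]
Unfold 2 (reflect across h@8): 12 holes -> [(0, 0), (0, 2), (0, 5), (0, 7), (2, 3), (2, 4), (13, 3), (13, 4), (15, 0), (15, 2), (15, 5), (15, 7)]
Holes: [(0, 0), (0, 2), (0, 5), (0, 7), (2, 3), (2, 4), (13, 3), (13, 4), (15, 0), (15, 2), (15, 5), (15, 7)]

Answer: no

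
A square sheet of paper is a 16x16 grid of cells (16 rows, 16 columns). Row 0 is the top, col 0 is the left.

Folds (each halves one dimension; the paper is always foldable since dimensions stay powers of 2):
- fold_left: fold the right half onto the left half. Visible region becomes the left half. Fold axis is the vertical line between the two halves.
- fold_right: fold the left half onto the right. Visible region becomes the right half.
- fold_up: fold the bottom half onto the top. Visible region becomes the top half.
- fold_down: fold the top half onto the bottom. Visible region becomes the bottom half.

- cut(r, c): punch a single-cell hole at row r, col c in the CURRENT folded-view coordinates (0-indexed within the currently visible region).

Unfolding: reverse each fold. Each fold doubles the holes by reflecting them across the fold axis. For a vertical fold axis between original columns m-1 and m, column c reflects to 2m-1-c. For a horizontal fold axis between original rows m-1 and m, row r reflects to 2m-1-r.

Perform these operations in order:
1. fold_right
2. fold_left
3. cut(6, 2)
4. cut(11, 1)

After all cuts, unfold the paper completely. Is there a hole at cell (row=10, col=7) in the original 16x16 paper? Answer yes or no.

Op 1 fold_right: fold axis v@8; visible region now rows[0,16) x cols[8,16) = 16x8
Op 2 fold_left: fold axis v@12; visible region now rows[0,16) x cols[8,12) = 16x4
Op 3 cut(6, 2): punch at orig (6,10); cuts so far [(6, 10)]; region rows[0,16) x cols[8,12) = 16x4
Op 4 cut(11, 1): punch at orig (11,9); cuts so far [(6, 10), (11, 9)]; region rows[0,16) x cols[8,12) = 16x4
Unfold 1 (reflect across v@12): 4 holes -> [(6, 10), (6, 13), (11, 9), (11, 14)]
Unfold 2 (reflect across v@8): 8 holes -> [(6, 2), (6, 5), (6, 10), (6, 13), (11, 1), (11, 6), (11, 9), (11, 14)]
Holes: [(6, 2), (6, 5), (6, 10), (6, 13), (11, 1), (11, 6), (11, 9), (11, 14)]

Answer: no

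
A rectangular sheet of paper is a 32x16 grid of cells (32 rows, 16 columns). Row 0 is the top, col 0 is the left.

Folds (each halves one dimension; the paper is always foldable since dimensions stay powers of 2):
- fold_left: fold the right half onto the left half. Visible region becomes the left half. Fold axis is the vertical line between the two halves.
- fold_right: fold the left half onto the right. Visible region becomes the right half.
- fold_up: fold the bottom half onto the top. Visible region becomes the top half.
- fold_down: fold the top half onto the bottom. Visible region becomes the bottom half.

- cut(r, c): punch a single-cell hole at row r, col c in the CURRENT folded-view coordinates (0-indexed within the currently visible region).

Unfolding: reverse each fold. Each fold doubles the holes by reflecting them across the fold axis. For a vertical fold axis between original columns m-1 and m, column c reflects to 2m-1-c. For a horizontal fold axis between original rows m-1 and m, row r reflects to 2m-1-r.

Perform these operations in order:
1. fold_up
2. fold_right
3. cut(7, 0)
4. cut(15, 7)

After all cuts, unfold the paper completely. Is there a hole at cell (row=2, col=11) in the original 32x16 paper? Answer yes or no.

Op 1 fold_up: fold axis h@16; visible region now rows[0,16) x cols[0,16) = 16x16
Op 2 fold_right: fold axis v@8; visible region now rows[0,16) x cols[8,16) = 16x8
Op 3 cut(7, 0): punch at orig (7,8); cuts so far [(7, 8)]; region rows[0,16) x cols[8,16) = 16x8
Op 4 cut(15, 7): punch at orig (15,15); cuts so far [(7, 8), (15, 15)]; region rows[0,16) x cols[8,16) = 16x8
Unfold 1 (reflect across v@8): 4 holes -> [(7, 7), (7, 8), (15, 0), (15, 15)]
Unfold 2 (reflect across h@16): 8 holes -> [(7, 7), (7, 8), (15, 0), (15, 15), (16, 0), (16, 15), (24, 7), (24, 8)]
Holes: [(7, 7), (7, 8), (15, 0), (15, 15), (16, 0), (16, 15), (24, 7), (24, 8)]

Answer: no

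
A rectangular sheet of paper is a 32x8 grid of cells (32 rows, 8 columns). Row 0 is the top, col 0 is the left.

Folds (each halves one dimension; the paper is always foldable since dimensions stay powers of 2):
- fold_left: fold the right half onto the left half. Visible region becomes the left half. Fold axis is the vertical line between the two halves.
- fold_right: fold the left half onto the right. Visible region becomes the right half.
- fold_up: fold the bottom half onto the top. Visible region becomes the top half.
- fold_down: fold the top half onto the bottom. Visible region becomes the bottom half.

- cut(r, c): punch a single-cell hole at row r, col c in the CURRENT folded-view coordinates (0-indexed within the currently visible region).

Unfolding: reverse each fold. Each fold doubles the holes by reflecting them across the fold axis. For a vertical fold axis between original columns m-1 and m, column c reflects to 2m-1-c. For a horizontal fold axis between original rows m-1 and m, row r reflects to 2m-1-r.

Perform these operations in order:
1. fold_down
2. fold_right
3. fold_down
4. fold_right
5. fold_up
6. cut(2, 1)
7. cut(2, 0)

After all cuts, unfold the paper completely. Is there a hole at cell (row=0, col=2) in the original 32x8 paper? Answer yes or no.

Answer: no

Derivation:
Op 1 fold_down: fold axis h@16; visible region now rows[16,32) x cols[0,8) = 16x8
Op 2 fold_right: fold axis v@4; visible region now rows[16,32) x cols[4,8) = 16x4
Op 3 fold_down: fold axis h@24; visible region now rows[24,32) x cols[4,8) = 8x4
Op 4 fold_right: fold axis v@6; visible region now rows[24,32) x cols[6,8) = 8x2
Op 5 fold_up: fold axis h@28; visible region now rows[24,28) x cols[6,8) = 4x2
Op 6 cut(2, 1): punch at orig (26,7); cuts so far [(26, 7)]; region rows[24,28) x cols[6,8) = 4x2
Op 7 cut(2, 0): punch at orig (26,6); cuts so far [(26, 6), (26, 7)]; region rows[24,28) x cols[6,8) = 4x2
Unfold 1 (reflect across h@28): 4 holes -> [(26, 6), (26, 7), (29, 6), (29, 7)]
Unfold 2 (reflect across v@6): 8 holes -> [(26, 4), (26, 5), (26, 6), (26, 7), (29, 4), (29, 5), (29, 6), (29, 7)]
Unfold 3 (reflect across h@24): 16 holes -> [(18, 4), (18, 5), (18, 6), (18, 7), (21, 4), (21, 5), (21, 6), (21, 7), (26, 4), (26, 5), (26, 6), (26, 7), (29, 4), (29, 5), (29, 6), (29, 7)]
Unfold 4 (reflect across v@4): 32 holes -> [(18, 0), (18, 1), (18, 2), (18, 3), (18, 4), (18, 5), (18, 6), (18, 7), (21, 0), (21, 1), (21, 2), (21, 3), (21, 4), (21, 5), (21, 6), (21, 7), (26, 0), (26, 1), (26, 2), (26, 3), (26, 4), (26, 5), (26, 6), (26, 7), (29, 0), (29, 1), (29, 2), (29, 3), (29, 4), (29, 5), (29, 6), (29, 7)]
Unfold 5 (reflect across h@16): 64 holes -> [(2, 0), (2, 1), (2, 2), (2, 3), (2, 4), (2, 5), (2, 6), (2, 7), (5, 0), (5, 1), (5, 2), (5, 3), (5, 4), (5, 5), (5, 6), (5, 7), (10, 0), (10, 1), (10, 2), (10, 3), (10, 4), (10, 5), (10, 6), (10, 7), (13, 0), (13, 1), (13, 2), (13, 3), (13, 4), (13, 5), (13, 6), (13, 7), (18, 0), (18, 1), (18, 2), (18, 3), (18, 4), (18, 5), (18, 6), (18, 7), (21, 0), (21, 1), (21, 2), (21, 3), (21, 4), (21, 5), (21, 6), (21, 7), (26, 0), (26, 1), (26, 2), (26, 3), (26, 4), (26, 5), (26, 6), (26, 7), (29, 0), (29, 1), (29, 2), (29, 3), (29, 4), (29, 5), (29, 6), (29, 7)]
Holes: [(2, 0), (2, 1), (2, 2), (2, 3), (2, 4), (2, 5), (2, 6), (2, 7), (5, 0), (5, 1), (5, 2), (5, 3), (5, 4), (5, 5), (5, 6), (5, 7), (10, 0), (10, 1), (10, 2), (10, 3), (10, 4), (10, 5), (10, 6), (10, 7), (13, 0), (13, 1), (13, 2), (13, 3), (13, 4), (13, 5), (13, 6), (13, 7), (18, 0), (18, 1), (18, 2), (18, 3), (18, 4), (18, 5), (18, 6), (18, 7), (21, 0), (21, 1), (21, 2), (21, 3), (21, 4), (21, 5), (21, 6), (21, 7), (26, 0), (26, 1), (26, 2), (26, 3), (26, 4), (26, 5), (26, 6), (26, 7), (29, 0), (29, 1), (29, 2), (29, 3), (29, 4), (29, 5), (29, 6), (29, 7)]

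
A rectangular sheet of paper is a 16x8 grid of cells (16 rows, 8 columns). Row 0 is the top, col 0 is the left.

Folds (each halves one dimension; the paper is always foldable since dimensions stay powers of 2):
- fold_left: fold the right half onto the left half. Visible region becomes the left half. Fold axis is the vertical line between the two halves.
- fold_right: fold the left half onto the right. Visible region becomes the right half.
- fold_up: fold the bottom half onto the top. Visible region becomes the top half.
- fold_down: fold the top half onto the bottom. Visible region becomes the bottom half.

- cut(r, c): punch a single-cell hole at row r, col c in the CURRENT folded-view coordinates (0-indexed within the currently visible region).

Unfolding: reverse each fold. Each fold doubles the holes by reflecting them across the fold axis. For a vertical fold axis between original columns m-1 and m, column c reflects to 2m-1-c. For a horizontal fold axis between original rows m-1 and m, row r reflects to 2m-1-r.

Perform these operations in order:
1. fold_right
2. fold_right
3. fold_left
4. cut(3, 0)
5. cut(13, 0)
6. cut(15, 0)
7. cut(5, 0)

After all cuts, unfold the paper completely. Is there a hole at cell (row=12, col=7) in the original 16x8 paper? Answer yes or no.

Op 1 fold_right: fold axis v@4; visible region now rows[0,16) x cols[4,8) = 16x4
Op 2 fold_right: fold axis v@6; visible region now rows[0,16) x cols[6,8) = 16x2
Op 3 fold_left: fold axis v@7; visible region now rows[0,16) x cols[6,7) = 16x1
Op 4 cut(3, 0): punch at orig (3,6); cuts so far [(3, 6)]; region rows[0,16) x cols[6,7) = 16x1
Op 5 cut(13, 0): punch at orig (13,6); cuts so far [(3, 6), (13, 6)]; region rows[0,16) x cols[6,7) = 16x1
Op 6 cut(15, 0): punch at orig (15,6); cuts so far [(3, 6), (13, 6), (15, 6)]; region rows[0,16) x cols[6,7) = 16x1
Op 7 cut(5, 0): punch at orig (5,6); cuts so far [(3, 6), (5, 6), (13, 6), (15, 6)]; region rows[0,16) x cols[6,7) = 16x1
Unfold 1 (reflect across v@7): 8 holes -> [(3, 6), (3, 7), (5, 6), (5, 7), (13, 6), (13, 7), (15, 6), (15, 7)]
Unfold 2 (reflect across v@6): 16 holes -> [(3, 4), (3, 5), (3, 6), (3, 7), (5, 4), (5, 5), (5, 6), (5, 7), (13, 4), (13, 5), (13, 6), (13, 7), (15, 4), (15, 5), (15, 6), (15, 7)]
Unfold 3 (reflect across v@4): 32 holes -> [(3, 0), (3, 1), (3, 2), (3, 3), (3, 4), (3, 5), (3, 6), (3, 7), (5, 0), (5, 1), (5, 2), (5, 3), (5, 4), (5, 5), (5, 6), (5, 7), (13, 0), (13, 1), (13, 2), (13, 3), (13, 4), (13, 5), (13, 6), (13, 7), (15, 0), (15, 1), (15, 2), (15, 3), (15, 4), (15, 5), (15, 6), (15, 7)]
Holes: [(3, 0), (3, 1), (3, 2), (3, 3), (3, 4), (3, 5), (3, 6), (3, 7), (5, 0), (5, 1), (5, 2), (5, 3), (5, 4), (5, 5), (5, 6), (5, 7), (13, 0), (13, 1), (13, 2), (13, 3), (13, 4), (13, 5), (13, 6), (13, 7), (15, 0), (15, 1), (15, 2), (15, 3), (15, 4), (15, 5), (15, 6), (15, 7)]

Answer: no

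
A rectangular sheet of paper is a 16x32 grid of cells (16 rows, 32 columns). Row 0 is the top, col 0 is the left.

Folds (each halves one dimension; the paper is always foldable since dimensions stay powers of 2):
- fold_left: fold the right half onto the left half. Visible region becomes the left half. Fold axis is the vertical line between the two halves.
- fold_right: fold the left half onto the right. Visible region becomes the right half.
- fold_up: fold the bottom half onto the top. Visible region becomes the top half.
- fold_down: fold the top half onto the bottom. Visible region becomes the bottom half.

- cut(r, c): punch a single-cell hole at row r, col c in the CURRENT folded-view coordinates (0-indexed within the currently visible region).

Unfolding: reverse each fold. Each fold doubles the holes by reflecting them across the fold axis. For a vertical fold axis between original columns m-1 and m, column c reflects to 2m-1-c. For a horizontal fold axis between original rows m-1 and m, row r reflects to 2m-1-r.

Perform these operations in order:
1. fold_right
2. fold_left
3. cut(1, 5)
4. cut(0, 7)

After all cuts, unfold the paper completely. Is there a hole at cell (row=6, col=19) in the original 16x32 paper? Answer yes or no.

Op 1 fold_right: fold axis v@16; visible region now rows[0,16) x cols[16,32) = 16x16
Op 2 fold_left: fold axis v@24; visible region now rows[0,16) x cols[16,24) = 16x8
Op 3 cut(1, 5): punch at orig (1,21); cuts so far [(1, 21)]; region rows[0,16) x cols[16,24) = 16x8
Op 4 cut(0, 7): punch at orig (0,23); cuts so far [(0, 23), (1, 21)]; region rows[0,16) x cols[16,24) = 16x8
Unfold 1 (reflect across v@24): 4 holes -> [(0, 23), (0, 24), (1, 21), (1, 26)]
Unfold 2 (reflect across v@16): 8 holes -> [(0, 7), (0, 8), (0, 23), (0, 24), (1, 5), (1, 10), (1, 21), (1, 26)]
Holes: [(0, 7), (0, 8), (0, 23), (0, 24), (1, 5), (1, 10), (1, 21), (1, 26)]

Answer: no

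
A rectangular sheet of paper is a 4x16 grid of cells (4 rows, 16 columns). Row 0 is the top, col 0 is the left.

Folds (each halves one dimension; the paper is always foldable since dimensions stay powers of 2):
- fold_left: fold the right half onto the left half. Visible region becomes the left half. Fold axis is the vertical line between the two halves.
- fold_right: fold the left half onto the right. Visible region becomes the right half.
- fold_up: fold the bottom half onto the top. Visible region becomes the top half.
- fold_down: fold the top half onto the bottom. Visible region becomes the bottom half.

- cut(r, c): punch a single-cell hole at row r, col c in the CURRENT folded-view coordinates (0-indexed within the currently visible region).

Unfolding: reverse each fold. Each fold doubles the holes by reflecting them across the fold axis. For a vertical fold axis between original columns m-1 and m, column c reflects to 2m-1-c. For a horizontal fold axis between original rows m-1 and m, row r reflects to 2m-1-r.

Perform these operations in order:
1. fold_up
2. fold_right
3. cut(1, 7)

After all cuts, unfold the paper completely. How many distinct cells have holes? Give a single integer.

Answer: 4

Derivation:
Op 1 fold_up: fold axis h@2; visible region now rows[0,2) x cols[0,16) = 2x16
Op 2 fold_right: fold axis v@8; visible region now rows[0,2) x cols[8,16) = 2x8
Op 3 cut(1, 7): punch at orig (1,15); cuts so far [(1, 15)]; region rows[0,2) x cols[8,16) = 2x8
Unfold 1 (reflect across v@8): 2 holes -> [(1, 0), (1, 15)]
Unfold 2 (reflect across h@2): 4 holes -> [(1, 0), (1, 15), (2, 0), (2, 15)]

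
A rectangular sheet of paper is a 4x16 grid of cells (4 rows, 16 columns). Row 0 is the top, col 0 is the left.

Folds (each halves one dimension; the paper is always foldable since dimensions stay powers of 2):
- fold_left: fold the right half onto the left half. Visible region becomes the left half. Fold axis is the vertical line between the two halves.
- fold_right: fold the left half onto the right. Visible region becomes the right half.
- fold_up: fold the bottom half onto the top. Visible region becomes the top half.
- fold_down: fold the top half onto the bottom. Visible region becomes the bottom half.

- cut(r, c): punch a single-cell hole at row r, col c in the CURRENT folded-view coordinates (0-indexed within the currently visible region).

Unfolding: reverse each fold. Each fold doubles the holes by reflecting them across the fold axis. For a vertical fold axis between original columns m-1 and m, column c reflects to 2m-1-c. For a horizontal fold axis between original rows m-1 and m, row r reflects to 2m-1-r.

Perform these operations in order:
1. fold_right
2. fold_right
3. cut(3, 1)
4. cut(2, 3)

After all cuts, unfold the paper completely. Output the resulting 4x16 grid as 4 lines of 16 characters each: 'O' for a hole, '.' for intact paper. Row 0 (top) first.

Answer: ................
................
O......OO......O
..O..O....O..O..

Derivation:
Op 1 fold_right: fold axis v@8; visible region now rows[0,4) x cols[8,16) = 4x8
Op 2 fold_right: fold axis v@12; visible region now rows[0,4) x cols[12,16) = 4x4
Op 3 cut(3, 1): punch at orig (3,13); cuts so far [(3, 13)]; region rows[0,4) x cols[12,16) = 4x4
Op 4 cut(2, 3): punch at orig (2,15); cuts so far [(2, 15), (3, 13)]; region rows[0,4) x cols[12,16) = 4x4
Unfold 1 (reflect across v@12): 4 holes -> [(2, 8), (2, 15), (3, 10), (3, 13)]
Unfold 2 (reflect across v@8): 8 holes -> [(2, 0), (2, 7), (2, 8), (2, 15), (3, 2), (3, 5), (3, 10), (3, 13)]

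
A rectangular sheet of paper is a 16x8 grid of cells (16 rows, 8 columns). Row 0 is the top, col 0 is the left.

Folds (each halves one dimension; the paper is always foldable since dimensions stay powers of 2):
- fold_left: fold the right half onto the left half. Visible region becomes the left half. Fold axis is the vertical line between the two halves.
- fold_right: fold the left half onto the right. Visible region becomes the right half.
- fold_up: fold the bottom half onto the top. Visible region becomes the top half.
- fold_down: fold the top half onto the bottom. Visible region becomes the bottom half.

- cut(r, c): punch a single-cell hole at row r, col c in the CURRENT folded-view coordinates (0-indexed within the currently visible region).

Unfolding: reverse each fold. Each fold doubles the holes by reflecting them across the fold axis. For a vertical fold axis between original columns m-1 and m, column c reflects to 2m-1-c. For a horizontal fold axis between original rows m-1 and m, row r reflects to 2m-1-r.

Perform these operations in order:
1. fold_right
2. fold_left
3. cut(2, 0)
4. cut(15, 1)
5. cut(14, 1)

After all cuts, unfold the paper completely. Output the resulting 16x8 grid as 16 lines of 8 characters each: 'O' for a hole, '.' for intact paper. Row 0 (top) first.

Op 1 fold_right: fold axis v@4; visible region now rows[0,16) x cols[4,8) = 16x4
Op 2 fold_left: fold axis v@6; visible region now rows[0,16) x cols[4,6) = 16x2
Op 3 cut(2, 0): punch at orig (2,4); cuts so far [(2, 4)]; region rows[0,16) x cols[4,6) = 16x2
Op 4 cut(15, 1): punch at orig (15,5); cuts so far [(2, 4), (15, 5)]; region rows[0,16) x cols[4,6) = 16x2
Op 5 cut(14, 1): punch at orig (14,5); cuts so far [(2, 4), (14, 5), (15, 5)]; region rows[0,16) x cols[4,6) = 16x2
Unfold 1 (reflect across v@6): 6 holes -> [(2, 4), (2, 7), (14, 5), (14, 6), (15, 5), (15, 6)]
Unfold 2 (reflect across v@4): 12 holes -> [(2, 0), (2, 3), (2, 4), (2, 7), (14, 1), (14, 2), (14, 5), (14, 6), (15, 1), (15, 2), (15, 5), (15, 6)]

Answer: ........
........
O..OO..O
........
........
........
........
........
........
........
........
........
........
........
.OO..OO.
.OO..OO.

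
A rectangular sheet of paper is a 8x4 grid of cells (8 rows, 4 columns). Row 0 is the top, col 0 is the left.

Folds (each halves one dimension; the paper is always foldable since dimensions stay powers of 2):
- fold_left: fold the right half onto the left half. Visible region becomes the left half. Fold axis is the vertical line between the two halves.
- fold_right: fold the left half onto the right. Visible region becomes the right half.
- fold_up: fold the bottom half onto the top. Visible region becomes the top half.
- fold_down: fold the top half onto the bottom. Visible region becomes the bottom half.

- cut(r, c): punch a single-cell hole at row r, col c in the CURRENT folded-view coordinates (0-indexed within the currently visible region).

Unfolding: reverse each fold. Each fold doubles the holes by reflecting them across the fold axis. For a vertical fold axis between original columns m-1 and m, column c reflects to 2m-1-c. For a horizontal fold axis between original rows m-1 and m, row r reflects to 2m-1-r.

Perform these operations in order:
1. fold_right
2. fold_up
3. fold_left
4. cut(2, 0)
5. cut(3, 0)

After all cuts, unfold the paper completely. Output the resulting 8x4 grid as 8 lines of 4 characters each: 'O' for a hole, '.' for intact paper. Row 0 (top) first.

Answer: ....
....
OOOO
OOOO
OOOO
OOOO
....
....

Derivation:
Op 1 fold_right: fold axis v@2; visible region now rows[0,8) x cols[2,4) = 8x2
Op 2 fold_up: fold axis h@4; visible region now rows[0,4) x cols[2,4) = 4x2
Op 3 fold_left: fold axis v@3; visible region now rows[0,4) x cols[2,3) = 4x1
Op 4 cut(2, 0): punch at orig (2,2); cuts so far [(2, 2)]; region rows[0,4) x cols[2,3) = 4x1
Op 5 cut(3, 0): punch at orig (3,2); cuts so far [(2, 2), (3, 2)]; region rows[0,4) x cols[2,3) = 4x1
Unfold 1 (reflect across v@3): 4 holes -> [(2, 2), (2, 3), (3, 2), (3, 3)]
Unfold 2 (reflect across h@4): 8 holes -> [(2, 2), (2, 3), (3, 2), (3, 3), (4, 2), (4, 3), (5, 2), (5, 3)]
Unfold 3 (reflect across v@2): 16 holes -> [(2, 0), (2, 1), (2, 2), (2, 3), (3, 0), (3, 1), (3, 2), (3, 3), (4, 0), (4, 1), (4, 2), (4, 3), (5, 0), (5, 1), (5, 2), (5, 3)]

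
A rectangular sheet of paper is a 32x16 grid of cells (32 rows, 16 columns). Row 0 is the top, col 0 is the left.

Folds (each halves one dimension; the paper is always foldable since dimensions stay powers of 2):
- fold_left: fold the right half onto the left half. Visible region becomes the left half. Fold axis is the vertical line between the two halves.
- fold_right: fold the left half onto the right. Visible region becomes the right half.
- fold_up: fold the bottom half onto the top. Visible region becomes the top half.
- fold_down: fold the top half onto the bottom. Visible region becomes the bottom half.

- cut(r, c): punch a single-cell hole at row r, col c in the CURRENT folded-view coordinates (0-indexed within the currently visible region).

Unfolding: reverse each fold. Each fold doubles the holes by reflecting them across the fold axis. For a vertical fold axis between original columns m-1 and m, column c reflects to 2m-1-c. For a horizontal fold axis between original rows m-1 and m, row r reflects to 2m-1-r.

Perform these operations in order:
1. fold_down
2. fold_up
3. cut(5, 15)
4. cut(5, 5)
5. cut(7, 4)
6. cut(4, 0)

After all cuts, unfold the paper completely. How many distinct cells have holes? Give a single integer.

Op 1 fold_down: fold axis h@16; visible region now rows[16,32) x cols[0,16) = 16x16
Op 2 fold_up: fold axis h@24; visible region now rows[16,24) x cols[0,16) = 8x16
Op 3 cut(5, 15): punch at orig (21,15); cuts so far [(21, 15)]; region rows[16,24) x cols[0,16) = 8x16
Op 4 cut(5, 5): punch at orig (21,5); cuts so far [(21, 5), (21, 15)]; region rows[16,24) x cols[0,16) = 8x16
Op 5 cut(7, 4): punch at orig (23,4); cuts so far [(21, 5), (21, 15), (23, 4)]; region rows[16,24) x cols[0,16) = 8x16
Op 6 cut(4, 0): punch at orig (20,0); cuts so far [(20, 0), (21, 5), (21, 15), (23, 4)]; region rows[16,24) x cols[0,16) = 8x16
Unfold 1 (reflect across h@24): 8 holes -> [(20, 0), (21, 5), (21, 15), (23, 4), (24, 4), (26, 5), (26, 15), (27, 0)]
Unfold 2 (reflect across h@16): 16 holes -> [(4, 0), (5, 5), (5, 15), (7, 4), (8, 4), (10, 5), (10, 15), (11, 0), (20, 0), (21, 5), (21, 15), (23, 4), (24, 4), (26, 5), (26, 15), (27, 0)]

Answer: 16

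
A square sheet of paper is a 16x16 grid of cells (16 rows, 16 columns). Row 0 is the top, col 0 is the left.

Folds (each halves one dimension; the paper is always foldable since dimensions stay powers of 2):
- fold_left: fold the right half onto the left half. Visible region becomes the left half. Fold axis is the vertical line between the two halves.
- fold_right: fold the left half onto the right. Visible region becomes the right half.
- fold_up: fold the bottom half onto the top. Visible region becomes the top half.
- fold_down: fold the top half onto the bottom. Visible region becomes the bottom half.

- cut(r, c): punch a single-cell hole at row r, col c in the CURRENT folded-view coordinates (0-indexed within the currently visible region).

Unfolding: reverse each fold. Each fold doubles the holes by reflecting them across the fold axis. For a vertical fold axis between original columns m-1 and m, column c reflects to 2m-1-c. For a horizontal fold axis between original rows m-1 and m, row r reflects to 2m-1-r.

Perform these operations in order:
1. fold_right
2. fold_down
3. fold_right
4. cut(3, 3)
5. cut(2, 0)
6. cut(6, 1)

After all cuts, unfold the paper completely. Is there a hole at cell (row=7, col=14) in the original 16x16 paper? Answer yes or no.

Answer: no

Derivation:
Op 1 fold_right: fold axis v@8; visible region now rows[0,16) x cols[8,16) = 16x8
Op 2 fold_down: fold axis h@8; visible region now rows[8,16) x cols[8,16) = 8x8
Op 3 fold_right: fold axis v@12; visible region now rows[8,16) x cols[12,16) = 8x4
Op 4 cut(3, 3): punch at orig (11,15); cuts so far [(11, 15)]; region rows[8,16) x cols[12,16) = 8x4
Op 5 cut(2, 0): punch at orig (10,12); cuts so far [(10, 12), (11, 15)]; region rows[8,16) x cols[12,16) = 8x4
Op 6 cut(6, 1): punch at orig (14,13); cuts so far [(10, 12), (11, 15), (14, 13)]; region rows[8,16) x cols[12,16) = 8x4
Unfold 1 (reflect across v@12): 6 holes -> [(10, 11), (10, 12), (11, 8), (11, 15), (14, 10), (14, 13)]
Unfold 2 (reflect across h@8): 12 holes -> [(1, 10), (1, 13), (4, 8), (4, 15), (5, 11), (5, 12), (10, 11), (10, 12), (11, 8), (11, 15), (14, 10), (14, 13)]
Unfold 3 (reflect across v@8): 24 holes -> [(1, 2), (1, 5), (1, 10), (1, 13), (4, 0), (4, 7), (4, 8), (4, 15), (5, 3), (5, 4), (5, 11), (5, 12), (10, 3), (10, 4), (10, 11), (10, 12), (11, 0), (11, 7), (11, 8), (11, 15), (14, 2), (14, 5), (14, 10), (14, 13)]
Holes: [(1, 2), (1, 5), (1, 10), (1, 13), (4, 0), (4, 7), (4, 8), (4, 15), (5, 3), (5, 4), (5, 11), (5, 12), (10, 3), (10, 4), (10, 11), (10, 12), (11, 0), (11, 7), (11, 8), (11, 15), (14, 2), (14, 5), (14, 10), (14, 13)]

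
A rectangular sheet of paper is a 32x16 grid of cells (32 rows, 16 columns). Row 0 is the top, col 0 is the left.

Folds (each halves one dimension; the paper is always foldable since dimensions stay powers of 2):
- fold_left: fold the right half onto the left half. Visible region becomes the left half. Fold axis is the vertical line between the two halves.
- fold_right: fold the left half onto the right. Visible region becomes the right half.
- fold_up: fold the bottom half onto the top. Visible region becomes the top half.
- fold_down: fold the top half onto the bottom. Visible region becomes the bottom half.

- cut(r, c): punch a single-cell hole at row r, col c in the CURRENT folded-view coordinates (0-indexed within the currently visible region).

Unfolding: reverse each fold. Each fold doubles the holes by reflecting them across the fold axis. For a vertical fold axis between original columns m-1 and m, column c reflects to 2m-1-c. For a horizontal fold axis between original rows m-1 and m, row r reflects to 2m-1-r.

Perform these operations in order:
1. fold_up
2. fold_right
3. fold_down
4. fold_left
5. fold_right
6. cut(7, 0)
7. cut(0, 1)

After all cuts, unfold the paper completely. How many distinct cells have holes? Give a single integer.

Op 1 fold_up: fold axis h@16; visible region now rows[0,16) x cols[0,16) = 16x16
Op 2 fold_right: fold axis v@8; visible region now rows[0,16) x cols[8,16) = 16x8
Op 3 fold_down: fold axis h@8; visible region now rows[8,16) x cols[8,16) = 8x8
Op 4 fold_left: fold axis v@12; visible region now rows[8,16) x cols[8,12) = 8x4
Op 5 fold_right: fold axis v@10; visible region now rows[8,16) x cols[10,12) = 8x2
Op 6 cut(7, 0): punch at orig (15,10); cuts so far [(15, 10)]; region rows[8,16) x cols[10,12) = 8x2
Op 7 cut(0, 1): punch at orig (8,11); cuts so far [(8, 11), (15, 10)]; region rows[8,16) x cols[10,12) = 8x2
Unfold 1 (reflect across v@10): 4 holes -> [(8, 8), (8, 11), (15, 9), (15, 10)]
Unfold 2 (reflect across v@12): 8 holes -> [(8, 8), (8, 11), (8, 12), (8, 15), (15, 9), (15, 10), (15, 13), (15, 14)]
Unfold 3 (reflect across h@8): 16 holes -> [(0, 9), (0, 10), (0, 13), (0, 14), (7, 8), (7, 11), (7, 12), (7, 15), (8, 8), (8, 11), (8, 12), (8, 15), (15, 9), (15, 10), (15, 13), (15, 14)]
Unfold 4 (reflect across v@8): 32 holes -> [(0, 1), (0, 2), (0, 5), (0, 6), (0, 9), (0, 10), (0, 13), (0, 14), (7, 0), (7, 3), (7, 4), (7, 7), (7, 8), (7, 11), (7, 12), (7, 15), (8, 0), (8, 3), (8, 4), (8, 7), (8, 8), (8, 11), (8, 12), (8, 15), (15, 1), (15, 2), (15, 5), (15, 6), (15, 9), (15, 10), (15, 13), (15, 14)]
Unfold 5 (reflect across h@16): 64 holes -> [(0, 1), (0, 2), (0, 5), (0, 6), (0, 9), (0, 10), (0, 13), (0, 14), (7, 0), (7, 3), (7, 4), (7, 7), (7, 8), (7, 11), (7, 12), (7, 15), (8, 0), (8, 3), (8, 4), (8, 7), (8, 8), (8, 11), (8, 12), (8, 15), (15, 1), (15, 2), (15, 5), (15, 6), (15, 9), (15, 10), (15, 13), (15, 14), (16, 1), (16, 2), (16, 5), (16, 6), (16, 9), (16, 10), (16, 13), (16, 14), (23, 0), (23, 3), (23, 4), (23, 7), (23, 8), (23, 11), (23, 12), (23, 15), (24, 0), (24, 3), (24, 4), (24, 7), (24, 8), (24, 11), (24, 12), (24, 15), (31, 1), (31, 2), (31, 5), (31, 6), (31, 9), (31, 10), (31, 13), (31, 14)]

Answer: 64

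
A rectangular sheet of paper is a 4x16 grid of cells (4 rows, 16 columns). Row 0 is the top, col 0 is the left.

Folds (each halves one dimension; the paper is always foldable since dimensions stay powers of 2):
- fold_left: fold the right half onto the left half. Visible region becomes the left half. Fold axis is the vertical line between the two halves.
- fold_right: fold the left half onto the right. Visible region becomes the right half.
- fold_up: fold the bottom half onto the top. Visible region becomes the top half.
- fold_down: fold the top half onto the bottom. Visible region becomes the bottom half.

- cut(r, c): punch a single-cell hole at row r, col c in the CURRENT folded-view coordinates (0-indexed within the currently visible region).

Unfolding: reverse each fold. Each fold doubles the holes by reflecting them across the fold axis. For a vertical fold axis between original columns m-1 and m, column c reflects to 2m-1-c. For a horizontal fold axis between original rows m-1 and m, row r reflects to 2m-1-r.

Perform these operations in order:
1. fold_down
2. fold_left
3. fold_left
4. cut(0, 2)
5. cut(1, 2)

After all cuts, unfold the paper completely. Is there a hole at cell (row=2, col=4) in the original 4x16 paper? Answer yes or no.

Op 1 fold_down: fold axis h@2; visible region now rows[2,4) x cols[0,16) = 2x16
Op 2 fold_left: fold axis v@8; visible region now rows[2,4) x cols[0,8) = 2x8
Op 3 fold_left: fold axis v@4; visible region now rows[2,4) x cols[0,4) = 2x4
Op 4 cut(0, 2): punch at orig (2,2); cuts so far [(2, 2)]; region rows[2,4) x cols[0,4) = 2x4
Op 5 cut(1, 2): punch at orig (3,2); cuts so far [(2, 2), (3, 2)]; region rows[2,4) x cols[0,4) = 2x4
Unfold 1 (reflect across v@4): 4 holes -> [(2, 2), (2, 5), (3, 2), (3, 5)]
Unfold 2 (reflect across v@8): 8 holes -> [(2, 2), (2, 5), (2, 10), (2, 13), (3, 2), (3, 5), (3, 10), (3, 13)]
Unfold 3 (reflect across h@2): 16 holes -> [(0, 2), (0, 5), (0, 10), (0, 13), (1, 2), (1, 5), (1, 10), (1, 13), (2, 2), (2, 5), (2, 10), (2, 13), (3, 2), (3, 5), (3, 10), (3, 13)]
Holes: [(0, 2), (0, 5), (0, 10), (0, 13), (1, 2), (1, 5), (1, 10), (1, 13), (2, 2), (2, 5), (2, 10), (2, 13), (3, 2), (3, 5), (3, 10), (3, 13)]

Answer: no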